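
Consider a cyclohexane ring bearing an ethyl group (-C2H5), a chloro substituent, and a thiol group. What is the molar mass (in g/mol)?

Atom tally by fragment:
  cyclohexane ring core → C:6 H:12
  (− 3 ring H displaced by substituents)
  + C2H5 → C:2 H:5
  + Cl → Cl:1
  + SH → S:1 H:1
Element totals:
  C: 8
  H: 15
  Cl: 1
  S: 1
Molecular formula: C8H15ClS.
  M = 8(12.011) + 15(1.008) + 35.45 + 32.06
    = 96.088 + 15.120 + 35.450 + 32.060 = 178.718

178.72 g/mol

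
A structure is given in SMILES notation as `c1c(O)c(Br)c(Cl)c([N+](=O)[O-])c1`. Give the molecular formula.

Atom tally by fragment:
  benzene ring core → C:6 H:6
  (− 4 ring H displaced by substituents)
  + OH → O:1 H:1
  + Br → Br:1
  + Cl → Cl:1
  + NO2 → N:1 O:2
Element totals:
  C: 6
  H: 3
  Br: 1
  Cl: 1
  N: 1
  O: 3

C6H3BrClNO3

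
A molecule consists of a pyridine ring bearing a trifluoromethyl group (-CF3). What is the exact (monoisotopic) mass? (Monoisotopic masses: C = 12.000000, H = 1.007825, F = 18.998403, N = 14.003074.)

Atom tally by fragment:
  pyridine ring core → C:5 H:5 N:1
  (− 1 ring H displaced by substituents)
  + CF3 → C:1 F:3
Element totals:
  C: 6
  H: 4
  F: 3
  N: 1
Molecular formula: C6H4F3N.
  M = 6(12.0) + 4(1.007825) + 3(18.998403) + 14.003074
    = 72.000000 + 4.031300 + 56.995209 + 14.003074 = 147.029583

147.0296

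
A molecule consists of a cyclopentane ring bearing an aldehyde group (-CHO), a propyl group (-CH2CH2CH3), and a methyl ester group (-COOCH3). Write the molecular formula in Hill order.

C11H18O3

Atom tally by fragment:
  cyclopentane ring core → C:5 H:10
  (− 3 ring H displaced by substituents)
  + CHO → C:1 H:1 O:1
  + CH2CH2CH3 → C:3 H:7
  + COOCH3 → C:2 H:3 O:2
Element totals:
  C: 11
  H: 18
  O: 3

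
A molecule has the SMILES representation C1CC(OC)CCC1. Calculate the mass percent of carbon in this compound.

73.63%

Atom tally by fragment:
  cyclohexane ring core → C:6 H:12
  (− 1 ring H displaced by substituents)
  + OCH3 → C:1 H:3 O:1
Element totals:
  C: 7
  H: 14
  O: 1
Molecular formula: C7H14O.
Molar mass = 114.188 g/mol.
Mass from C: 7 × 12.011 = 84.077 g/mol.
%C = 84.077 / 114.188 × 100 = 73.63%.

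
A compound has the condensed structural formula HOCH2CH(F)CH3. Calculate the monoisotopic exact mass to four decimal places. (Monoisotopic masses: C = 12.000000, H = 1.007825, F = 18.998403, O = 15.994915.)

78.0481

Atom tally by fragment:
  HOCH2 → C:1 H:3 O:1
  CH(F) → C:1 H:1 F:1
  CH3 → C:1 H:3
Element totals:
  C: 3
  H: 7
  F: 1
  O: 1
Molecular formula: C3H7FO.
  M = 3(12.0) + 7(1.007825) + 18.998403 + 15.994915
    = 36.000000 + 7.054775 + 18.998403 + 15.994915 = 78.048093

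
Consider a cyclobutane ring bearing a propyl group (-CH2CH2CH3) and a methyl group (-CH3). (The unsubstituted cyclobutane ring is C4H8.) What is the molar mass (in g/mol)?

Atom tally by fragment:
  cyclobutane ring core → C:4 H:8
  (− 2 ring H displaced by substituents)
  + CH2CH2CH3 → C:3 H:7
  + CH3 → C:1 H:3
Element totals:
  C: 8
  H: 16
Molecular formula: C8H16.
  M = 8(12.011) + 16(1.008)
    = 96.088 + 16.128 = 112.216

112.22 g/mol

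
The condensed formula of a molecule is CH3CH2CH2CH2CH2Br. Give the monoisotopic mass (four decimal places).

Atom tally by fragment:
  CH3 → C:1 H:3
  CH2 → C:1 H:2
  CH2 → C:1 H:2
  CH2 → C:1 H:2
  CH2Br → C:1 H:2 Br:1
Element totals:
  C: 5
  H: 11
  Br: 1
Molecular formula: C5H11Br.
  M = 5(12.0) + 11(1.007825) + 78.918338
    = 60.000000 + 11.086075 + 78.918338 = 150.004413

150.0044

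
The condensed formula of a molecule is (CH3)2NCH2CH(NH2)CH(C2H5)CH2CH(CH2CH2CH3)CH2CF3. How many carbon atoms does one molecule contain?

14

Atom tally by fragment:
  (CH3)2NCH2 → C:3 H:8 N:1
  CH(NH2) → C:1 H:3 N:1
  CH(C2H5) → C:3 H:6
  CH2 → C:1 H:2
  CH(CH2CH2CH3) → C:4 H:8
  CH2CF3 → C:2 H:2 F:3
Element totals:
  C: 14
  H: 29
  F: 3
  N: 2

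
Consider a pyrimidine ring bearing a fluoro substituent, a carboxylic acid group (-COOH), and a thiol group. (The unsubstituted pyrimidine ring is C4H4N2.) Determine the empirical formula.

Atom tally by fragment:
  pyrimidine ring core → C:4 H:4 N:2
  (− 3 ring H displaced by substituents)
  + F → F:1
  + COOH → C:1 H:1 O:2
  + SH → S:1 H:1
Element totals:
  C: 5
  H: 3
  F: 1
  N: 2
  O: 2
  S: 1
Molecular formula: C5H3FN2O2S.
gcd of subscripts (5, 1, 3, 2, 2, 1) = 1, so the empirical formula equals the molecular formula.

C5H3FN2O2S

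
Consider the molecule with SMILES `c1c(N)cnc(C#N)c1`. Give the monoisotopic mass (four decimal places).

Atom tally by fragment:
  pyridine ring core → C:5 H:5 N:1
  (− 2 ring H displaced by substituents)
  + NH2 → N:1 H:2
  + CN → C:1 N:1
Element totals:
  C: 6
  H: 5
  N: 3
Molecular formula: C6H5N3.
  M = 6(12.0) + 5(1.007825) + 3(14.003074)
    = 72.000000 + 5.039125 + 42.009222 = 119.048347

119.0483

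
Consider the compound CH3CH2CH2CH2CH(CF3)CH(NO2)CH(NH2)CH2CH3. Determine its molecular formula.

Atom tally by fragment:
  CH3 → C:1 H:3
  CH2 → C:1 H:2
  CH2 → C:1 H:2
  CH2 → C:1 H:2
  CH(CF3) → C:2 H:1 F:3
  CH(NO2) → C:1 H:1 N:1 O:2
  CH(NH2) → C:1 H:3 N:1
  CH2 → C:1 H:2
  CH3 → C:1 H:3
Element totals:
  C: 10
  H: 19
  F: 3
  N: 2
  O: 2

C10H19F3N2O2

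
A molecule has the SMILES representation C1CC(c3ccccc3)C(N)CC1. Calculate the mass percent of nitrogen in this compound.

7.99%

Atom tally by fragment:
  cyclohexane ring core → C:6 H:12
  (− 2 ring H displaced by substituents)
  + C6H5 → C:6 H:5
  + NH2 → N:1 H:2
Element totals:
  C: 12
  H: 17
  N: 1
Molecular formula: C12H17N.
Molar mass = 175.275 g/mol.
Mass from N: 1 × 14.007 = 14.007 g/mol.
%N = 14.007 / 175.275 × 100 = 7.99%.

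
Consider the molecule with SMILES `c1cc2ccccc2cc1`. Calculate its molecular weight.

128.17 g/mol

Atom tally by fragment:
  naphthalene ring system core → C:10 H:8
Element totals:
  C: 10
  H: 8
Molecular formula: C10H8.
  M = 10(12.011) + 8(1.008)
    = 120.110 + 8.064 = 128.174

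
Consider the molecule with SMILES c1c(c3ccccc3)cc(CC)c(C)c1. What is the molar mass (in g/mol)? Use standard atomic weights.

196.29 g/mol

Atom tally by fragment:
  benzene ring core → C:6 H:6
  (− 3 ring H displaced by substituents)
  + C6H5 → C:6 H:5
  + C2H5 → C:2 H:5
  + CH3 → C:1 H:3
Element totals:
  C: 15
  H: 16
Molecular formula: C15H16.
  M = 15(12.011) + 16(1.008)
    = 180.165 + 16.128 = 196.293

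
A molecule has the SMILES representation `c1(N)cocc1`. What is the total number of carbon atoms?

4

Atom tally by fragment:
  furan ring core → C:4 H:4 O:1
  (− 1 ring H displaced by substituents)
  + NH2 → N:1 H:2
Element totals:
  C: 4
  H: 5
  N: 1
  O: 1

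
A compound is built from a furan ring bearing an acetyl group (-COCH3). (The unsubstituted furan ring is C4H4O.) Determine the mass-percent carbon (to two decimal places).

Atom tally by fragment:
  furan ring core → C:4 H:4 O:1
  (− 1 ring H displaced by substituents)
  + COCH3 → C:2 H:3 O:1
Element totals:
  C: 6
  H: 6
  O: 2
Molecular formula: C6H6O2.
Molar mass = 110.112 g/mol.
Mass from C: 6 × 12.011 = 72.066 g/mol.
%C = 72.066 / 110.112 × 100 = 65.45%.

65.45%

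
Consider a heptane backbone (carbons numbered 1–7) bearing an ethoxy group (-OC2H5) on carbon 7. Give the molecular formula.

C9H20O

Atom tally by fragment:
  CH3 → C:1 H:3
  CH2 → C:1 H:2
  CH2 → C:1 H:2
  CH2 → C:1 H:2
  CH2 → C:1 H:2
  CH2 → C:1 H:2
  CH2OC2H5 → C:3 H:7 O:1
Element totals:
  C: 9
  H: 20
  O: 1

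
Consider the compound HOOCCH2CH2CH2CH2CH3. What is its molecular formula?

Atom tally by fragment:
  HOOCCH2 → C:2 H:3 O:2
  CH2 → C:1 H:2
  CH2 → C:1 H:2
  CH2 → C:1 H:2
  CH3 → C:1 H:3
Element totals:
  C: 6
  H: 12
  O: 2

C6H12O2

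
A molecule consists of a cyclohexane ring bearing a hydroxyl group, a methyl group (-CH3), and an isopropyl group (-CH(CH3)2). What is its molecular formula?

Atom tally by fragment:
  cyclohexane ring core → C:6 H:12
  (− 3 ring H displaced by substituents)
  + OH → O:1 H:1
  + CH3 → C:1 H:3
  + CH(CH3)2 → C:3 H:7
Element totals:
  C: 10
  H: 20
  O: 1

C10H20O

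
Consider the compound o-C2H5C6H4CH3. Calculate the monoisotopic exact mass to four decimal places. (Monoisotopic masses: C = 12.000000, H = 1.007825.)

120.0939

Atom tally by fragment:
  benzene ring core → C:6 H:6
  (− 2 ring H displaced by substituents)
  + C2H5 → C:2 H:5
  + CH3 → C:1 H:3
Element totals:
  C: 9
  H: 12
Molecular formula: C9H12.
  M = 9(12.0) + 12(1.007825)
    = 108.000000 + 12.093900 = 120.093900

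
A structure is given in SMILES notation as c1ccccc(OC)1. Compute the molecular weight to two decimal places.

Atom tally by fragment:
  benzene ring core → C:6 H:6
  (− 1 ring H displaced by substituents)
  + OCH3 → C:1 H:3 O:1
Element totals:
  C: 7
  H: 8
  O: 1
Molecular formula: C7H8O.
  M = 7(12.011) + 8(1.008) + 15.999
    = 84.077 + 8.064 + 15.999 = 108.140

108.14 g/mol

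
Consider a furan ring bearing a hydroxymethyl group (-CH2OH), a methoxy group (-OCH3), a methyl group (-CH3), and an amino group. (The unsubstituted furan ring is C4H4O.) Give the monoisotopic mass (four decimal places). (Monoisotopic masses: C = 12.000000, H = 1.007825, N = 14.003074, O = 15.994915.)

Atom tally by fragment:
  furan ring core → C:4 H:4 O:1
  (− 4 ring H displaced by substituents)
  + CH2OH → C:1 H:3 O:1
  + OCH3 → C:1 H:3 O:1
  + CH3 → C:1 H:3
  + NH2 → N:1 H:2
Element totals:
  C: 7
  H: 11
  N: 1
  O: 3
Molecular formula: C7H11NO3.
  M = 7(12.0) + 11(1.007825) + 14.003074 + 3(15.994915)
    = 84.000000 + 11.086075 + 14.003074 + 47.984745 = 157.073894

157.0739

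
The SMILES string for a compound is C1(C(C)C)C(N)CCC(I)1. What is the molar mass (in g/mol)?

Atom tally by fragment:
  cyclopentane ring core → C:5 H:10
  (− 3 ring H displaced by substituents)
  + CH(CH3)2 → C:3 H:7
  + NH2 → N:1 H:2
  + I → I:1
Element totals:
  C: 8
  H: 16
  I: 1
  N: 1
Molecular formula: C8H16IN.
  M = 8(12.011) + 16(1.008) + 126.904 + 14.007
    = 96.088 + 16.128 + 126.904 + 14.007 = 253.127

253.13 g/mol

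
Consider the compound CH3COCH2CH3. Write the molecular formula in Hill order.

C4H8O

Atom tally by fragment:
  CH3COCH2 → C:3 H:5 O:1
  CH3 → C:1 H:3
Element totals:
  C: 4
  H: 8
  O: 1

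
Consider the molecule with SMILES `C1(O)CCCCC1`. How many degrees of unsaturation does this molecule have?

Atom tally by fragment:
  cyclohexane ring core → C:6 H:12
  (− 1 ring H displaced by substituents)
  + OH → O:1 H:1
Element totals:
  C: 6
  H: 12
  O: 1
Molecular formula: C6H12O.
DoU = (2C + 2 + N − H − X) / 2 = (2·6 + 2 + 0 − 12 − 0) / 2 = 1.

1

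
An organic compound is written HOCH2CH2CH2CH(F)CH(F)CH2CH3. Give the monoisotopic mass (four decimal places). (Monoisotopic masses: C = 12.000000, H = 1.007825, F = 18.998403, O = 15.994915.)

Atom tally by fragment:
  HOCH2CH2 → C:2 H:5 O:1
  CH2 → C:1 H:2
  CH(F) → C:1 H:1 F:1
  CH(F) → C:1 H:1 F:1
  CH2 → C:1 H:2
  CH3 → C:1 H:3
Element totals:
  C: 7
  H: 14
  F: 2
  O: 1
Molecular formula: C7H14F2O.
  M = 7(12.0) + 14(1.007825) + 2(18.998403) + 15.994915
    = 84.000000 + 14.109550 + 37.996806 + 15.994915 = 152.101271

152.1013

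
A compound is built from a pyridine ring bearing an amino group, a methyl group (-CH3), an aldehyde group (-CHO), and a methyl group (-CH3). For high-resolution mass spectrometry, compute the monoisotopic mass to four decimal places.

Atom tally by fragment:
  pyridine ring core → C:5 H:5 N:1
  (− 4 ring H displaced by substituents)
  + NH2 → N:1 H:2
  + CH3 → C:1 H:3
  + CHO → C:1 H:1 O:1
  + CH3 → C:1 H:3
Element totals:
  C: 8
  H: 10
  N: 2
  O: 1
Molecular formula: C8H10N2O.
  M = 8(12.0) + 10(1.007825) + 2(14.003074) + 15.994915
    = 96.000000 + 10.078250 + 28.006148 + 15.994915 = 150.079313

150.0793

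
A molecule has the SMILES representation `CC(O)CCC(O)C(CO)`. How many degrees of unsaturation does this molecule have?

0

Atom tally by fragment:
  CH3 → C:1 H:3
  CH(OH) → C:1 H:2 O:1
  CH2 → C:1 H:2
  CH2 → C:1 H:2
  CH(OH) → C:1 H:2 O:1
  CH2CH2OH → C:2 H:5 O:1
Element totals:
  C: 7
  H: 16
  O: 3
Molecular formula: C7H16O3.
DoU = (2C + 2 + N − H − X) / 2 = (2·7 + 2 + 0 − 16 − 0) / 2 = 0.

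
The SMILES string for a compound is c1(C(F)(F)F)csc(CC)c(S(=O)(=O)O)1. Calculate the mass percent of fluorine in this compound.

21.90%

Atom tally by fragment:
  thiophene ring core → C:4 H:4 S:1
  (− 3 ring H displaced by substituents)
  + CF3 → C:1 F:3
  + C2H5 → C:2 H:5
  + SO3H → S:1 O:3 H:1
Element totals:
  C: 7
  H: 7
  F: 3
  O: 3
  S: 2
Molecular formula: C7H7F3O3S2.
Molar mass = 260.244 g/mol.
Mass from F: 3 × 18.998 = 56.994 g/mol.
%F = 56.994 / 260.244 × 100 = 21.90%.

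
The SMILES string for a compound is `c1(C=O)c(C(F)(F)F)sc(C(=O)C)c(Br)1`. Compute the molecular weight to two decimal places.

301.08 g/mol

Atom tally by fragment:
  thiophene ring core → C:4 H:4 S:1
  (− 4 ring H displaced by substituents)
  + CHO → C:1 H:1 O:1
  + CF3 → C:1 F:3
  + COCH3 → C:2 H:3 O:1
  + Br → Br:1
Element totals:
  C: 8
  H: 4
  Br: 1
  F: 3
  O: 2
  S: 1
Molecular formula: C8H4BrF3O2S.
  M = 8(12.011) + 4(1.008) + 79.904 + 3(18.998) + 2(15.999) + 32.06
    = 96.088 + 4.032 + 79.904 + 56.994 + 31.998 + 32.060 = 301.076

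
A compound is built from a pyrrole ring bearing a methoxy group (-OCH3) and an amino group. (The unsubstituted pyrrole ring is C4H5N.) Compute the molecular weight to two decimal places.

Atom tally by fragment:
  pyrrole ring core → C:4 H:5 N:1
  (− 2 ring H displaced by substituents)
  + OCH3 → C:1 H:3 O:1
  + NH2 → N:1 H:2
Element totals:
  C: 5
  H: 8
  N: 2
  O: 1
Molecular formula: C5H8N2O.
  M = 5(12.011) + 8(1.008) + 2(14.007) + 15.999
    = 60.055 + 8.064 + 28.014 + 15.999 = 112.132

112.13 g/mol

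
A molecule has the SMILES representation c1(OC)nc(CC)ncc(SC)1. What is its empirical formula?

Atom tally by fragment:
  pyrimidine ring core → C:4 H:4 N:2
  (− 3 ring H displaced by substituents)
  + OCH3 → C:1 H:3 O:1
  + C2H5 → C:2 H:5
  + SCH3 → C:1 H:3 S:1
Element totals:
  C: 8
  H: 12
  N: 2
  O: 1
  S: 1
Molecular formula: C8H12N2OS.
gcd of subscripts (8, 12, 2, 1, 1) = 1, so the empirical formula equals the molecular formula.

C8H12N2OS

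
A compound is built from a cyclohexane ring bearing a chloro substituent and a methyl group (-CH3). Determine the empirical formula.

C7H13Cl

Atom tally by fragment:
  cyclohexane ring core → C:6 H:12
  (− 2 ring H displaced by substituents)
  + Cl → Cl:1
  + CH3 → C:1 H:3
Element totals:
  C: 7
  H: 13
  Cl: 1
Molecular formula: C7H13Cl.
gcd of subscripts (7, 1, 13) = 1, so the empirical formula equals the molecular formula.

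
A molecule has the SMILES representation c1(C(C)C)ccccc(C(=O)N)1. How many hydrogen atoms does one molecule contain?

Atom tally by fragment:
  benzene ring core → C:6 H:6
  (− 2 ring H displaced by substituents)
  + CH(CH3)2 → C:3 H:7
  + CONH2 → C:1 H:2 O:1 N:1
Element totals:
  C: 10
  H: 13
  N: 1
  O: 1

13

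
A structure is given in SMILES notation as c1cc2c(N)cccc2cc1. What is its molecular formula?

Atom tally by fragment:
  naphthalene ring system core → C:10 H:8
  (− 1 ring H displaced by substituents)
  + NH2 → N:1 H:2
Element totals:
  C: 10
  H: 9
  N: 1

C10H9N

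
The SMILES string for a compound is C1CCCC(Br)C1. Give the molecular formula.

C6H11Br

Atom tally by fragment:
  cyclohexane ring core → C:6 H:12
  (− 1 ring H displaced by substituents)
  + Br → Br:1
Element totals:
  C: 6
  H: 11
  Br: 1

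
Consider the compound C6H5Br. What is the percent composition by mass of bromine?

50.89%

Element totals:
  C: 6
  H: 5
  Br: 1
Molecular formula: C6H5Br.
Molar mass = 157.010 g/mol.
Mass from Br: 1 × 79.904 = 79.904 g/mol.
%Br = 79.904 / 157.010 × 100 = 50.89%.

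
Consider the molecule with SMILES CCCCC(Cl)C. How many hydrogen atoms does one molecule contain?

13

Atom tally by fragment:
  CH3 → C:1 H:3
  CH2 → C:1 H:2
  CH2 → C:1 H:2
  CH2 → C:1 H:2
  CH(Cl) → C:1 H:1 Cl:1
  CH3 → C:1 H:3
Element totals:
  C: 6
  H: 13
  Cl: 1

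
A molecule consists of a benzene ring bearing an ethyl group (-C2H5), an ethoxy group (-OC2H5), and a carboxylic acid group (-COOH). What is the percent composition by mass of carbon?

Atom tally by fragment:
  benzene ring core → C:6 H:6
  (− 3 ring H displaced by substituents)
  + C2H5 → C:2 H:5
  + OC2H5 → C:2 H:5 O:1
  + COOH → C:1 H:1 O:2
Element totals:
  C: 11
  H: 14
  O: 3
Molecular formula: C11H14O3.
Molar mass = 194.230 g/mol.
Mass from C: 11 × 12.011 = 132.121 g/mol.
%C = 132.121 / 194.230 × 100 = 68.02%.

68.02%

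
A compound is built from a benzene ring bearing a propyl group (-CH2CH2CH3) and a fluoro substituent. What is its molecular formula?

C9H11F

Atom tally by fragment:
  benzene ring core → C:6 H:6
  (− 2 ring H displaced by substituents)
  + CH2CH2CH3 → C:3 H:7
  + F → F:1
Element totals:
  C: 9
  H: 11
  F: 1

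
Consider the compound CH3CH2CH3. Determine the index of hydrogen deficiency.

0

Element totals:
  C: 3
  H: 8
Molecular formula: C3H8.
DoU = (2C + 2 + N − H − X) / 2 = (2·3 + 2 + 0 − 8 − 0) / 2 = 0.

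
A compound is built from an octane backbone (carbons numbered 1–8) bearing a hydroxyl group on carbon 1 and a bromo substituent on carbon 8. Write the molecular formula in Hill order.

Atom tally by fragment:
  HOCH2 → C:1 H:3 O:1
  CH2 → C:1 H:2
  CH2 → C:1 H:2
  CH2 → C:1 H:2
  CH2 → C:1 H:2
  CH2 → C:1 H:2
  CH2 → C:1 H:2
  CH2Br → C:1 H:2 Br:1
Element totals:
  C: 8
  H: 17
  Br: 1
  O: 1

C8H17BrO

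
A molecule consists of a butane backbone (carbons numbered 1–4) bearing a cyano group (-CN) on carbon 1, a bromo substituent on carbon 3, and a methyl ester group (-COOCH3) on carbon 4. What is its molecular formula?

Atom tally by fragment:
  NCCH2 → C:2 H:2 N:1
  CH2 → C:1 H:2
  CH(Br) → C:1 H:1 Br:1
  CH2COOCH3 → C:3 H:5 O:2
Element totals:
  C: 7
  H: 10
  Br: 1
  N: 1
  O: 2

C7H10BrNO2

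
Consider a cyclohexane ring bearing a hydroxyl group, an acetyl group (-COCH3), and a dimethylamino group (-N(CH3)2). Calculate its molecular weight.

185.27 g/mol

Atom tally by fragment:
  cyclohexane ring core → C:6 H:12
  (− 3 ring H displaced by substituents)
  + OH → O:1 H:1
  + COCH3 → C:2 H:3 O:1
  + N(CH3)2 → N:1 C:2 H:6
Element totals:
  C: 10
  H: 19
  N: 1
  O: 2
Molecular formula: C10H19NO2.
  M = 10(12.011) + 19(1.008) + 14.007 + 2(15.999)
    = 120.110 + 19.152 + 14.007 + 31.998 = 185.267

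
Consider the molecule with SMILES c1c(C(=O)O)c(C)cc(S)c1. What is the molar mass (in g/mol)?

168.21 g/mol

Atom tally by fragment:
  benzene ring core → C:6 H:6
  (− 3 ring H displaced by substituents)
  + COOH → C:1 H:1 O:2
  + CH3 → C:1 H:3
  + SH → S:1 H:1
Element totals:
  C: 8
  H: 8
  O: 2
  S: 1
Molecular formula: C8H8O2S.
  M = 8(12.011) + 8(1.008) + 2(15.999) + 32.06
    = 96.088 + 8.064 + 31.998 + 32.060 = 168.210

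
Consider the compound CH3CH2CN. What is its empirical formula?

C3H5N

Atom tally by fragment:
  CH3 → C:1 H:3
  CH2CN → C:2 H:2 N:1
Element totals:
  C: 3
  H: 5
  N: 1
Molecular formula: C3H5N.
gcd of subscripts (3, 5, 1) = 1, so the empirical formula equals the molecular formula.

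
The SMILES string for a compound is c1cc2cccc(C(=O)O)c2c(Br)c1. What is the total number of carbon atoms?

Atom tally by fragment:
  naphthalene ring system core → C:10 H:8
  (− 2 ring H displaced by substituents)
  + COOH → C:1 H:1 O:2
  + Br → Br:1
Element totals:
  C: 11
  H: 7
  Br: 1
  O: 2

11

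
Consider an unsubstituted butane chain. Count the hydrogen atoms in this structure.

10

Atom tally by fragment:
  CH3 → C:1 H:3
  CH2 → C:1 H:2
  CH2 → C:1 H:2
  CH3 → C:1 H:3
Element totals:
  C: 4
  H: 10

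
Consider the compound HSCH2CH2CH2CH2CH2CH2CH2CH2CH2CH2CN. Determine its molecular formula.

Element totals:
  C: 11
  H: 21
  N: 1
  S: 1

C11H21NS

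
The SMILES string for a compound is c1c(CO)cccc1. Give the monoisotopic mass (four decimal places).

Atom tally by fragment:
  benzene ring core → C:6 H:6
  (− 1 ring H displaced by substituents)
  + CH2OH → C:1 H:3 O:1
Element totals:
  C: 7
  H: 8
  O: 1
Molecular formula: C7H8O.
  M = 7(12.0) + 8(1.007825) + 15.994915
    = 84.000000 + 8.062600 + 15.994915 = 108.057515

108.0575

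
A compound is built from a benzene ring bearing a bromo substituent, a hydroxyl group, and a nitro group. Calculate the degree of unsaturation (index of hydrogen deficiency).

5

Atom tally by fragment:
  benzene ring core → C:6 H:6
  (− 3 ring H displaced by substituents)
  + Br → Br:1
  + OH → O:1 H:1
  + NO2 → N:1 O:2
Element totals:
  C: 6
  H: 4
  Br: 1
  N: 1
  O: 3
Molecular formula: C6H4BrNO3.
DoU = (2C + 2 + N − H − X) / 2 = (2·6 + 2 + 1 − 4 − 1) / 2 = 5.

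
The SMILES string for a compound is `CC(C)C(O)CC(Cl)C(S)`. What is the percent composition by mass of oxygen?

8.76%

Atom tally by fragment:
  CH3 → C:1 H:3
  CH(CH3) → C:2 H:4
  CH(OH) → C:1 H:2 O:1
  CH2 → C:1 H:2
  CH(Cl) → C:1 H:1 Cl:1
  CH2SH → C:1 H:3 S:1
Element totals:
  C: 7
  H: 15
  Cl: 1
  O: 1
  S: 1
Molecular formula: C7H15ClOS.
Molar mass = 182.706 g/mol.
Mass from O: 1 × 15.999 = 15.999 g/mol.
%O = 15.999 / 182.706 × 100 = 8.76%.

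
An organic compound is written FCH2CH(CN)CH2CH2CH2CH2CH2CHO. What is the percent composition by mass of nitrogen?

Atom tally by fragment:
  FCH2 → C:1 H:2 F:1
  CH(CN) → C:2 H:1 N:1
  CH2 → C:1 H:2
  CH2 → C:1 H:2
  CH2 → C:1 H:2
  CH2 → C:1 H:2
  CH2CHO → C:2 H:3 O:1
Element totals:
  C: 9
  H: 14
  F: 1
  N: 1
  O: 1
Molecular formula: C9H14FNO.
Molar mass = 171.215 g/mol.
Mass from N: 1 × 14.007 = 14.007 g/mol.
%N = 14.007 / 171.215 × 100 = 8.18%.

8.18%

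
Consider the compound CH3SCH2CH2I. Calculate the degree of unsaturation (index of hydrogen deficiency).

0

Atom tally by fragment:
  CH3SCH2 → C:2 H:5 S:1
  CH2I → C:1 H:2 I:1
Element totals:
  C: 3
  H: 7
  I: 1
  S: 1
Molecular formula: C3H7IS.
DoU = (2C + 2 + N − H − X) / 2 = (2·3 + 2 + 0 − 7 − 1) / 2 = 0.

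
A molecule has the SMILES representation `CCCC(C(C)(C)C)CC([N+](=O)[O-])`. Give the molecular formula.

C10H21NO2

Atom tally by fragment:
  CH3 → C:1 H:3
  CH2 → C:1 H:2
  CH2 → C:1 H:2
  CH(C(CH3)3) → C:5 H:10
  CH2 → C:1 H:2
  CH2NO2 → C:1 H:2 N:1 O:2
Element totals:
  C: 10
  H: 21
  N: 1
  O: 2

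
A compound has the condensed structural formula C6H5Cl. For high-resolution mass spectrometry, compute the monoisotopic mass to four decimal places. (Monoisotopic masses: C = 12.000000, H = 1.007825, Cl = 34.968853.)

112.0080

Element totals:
  C: 6
  H: 5
  Cl: 1
Molecular formula: C6H5Cl.
  M = 6(12.0) + 5(1.007825) + 34.968853
    = 72.000000 + 5.039125 + 34.968853 = 112.007978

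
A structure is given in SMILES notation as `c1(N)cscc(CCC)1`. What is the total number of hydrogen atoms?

Atom tally by fragment:
  thiophene ring core → C:4 H:4 S:1
  (− 2 ring H displaced by substituents)
  + NH2 → N:1 H:2
  + CH2CH2CH3 → C:3 H:7
Element totals:
  C: 7
  H: 11
  N: 1
  S: 1

11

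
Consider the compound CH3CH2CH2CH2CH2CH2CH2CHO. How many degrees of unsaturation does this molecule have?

1

Atom tally by fragment:
  CH3 → C:1 H:3
  CH2 → C:1 H:2
  CH2 → C:1 H:2
  CH2 → C:1 H:2
  CH2 → C:1 H:2
  CH2 → C:1 H:2
  CH2CHO → C:2 H:3 O:1
Element totals:
  C: 8
  H: 16
  O: 1
Molecular formula: C8H16O.
DoU = (2C + 2 + N − H − X) / 2 = (2·8 + 2 + 0 − 16 − 0) / 2 = 1.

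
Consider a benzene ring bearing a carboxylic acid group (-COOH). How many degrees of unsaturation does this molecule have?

Atom tally by fragment:
  benzene ring core → C:6 H:6
  (− 1 ring H displaced by substituents)
  + COOH → C:1 H:1 O:2
Element totals:
  C: 7
  H: 6
  O: 2
Molecular formula: C7H6O2.
DoU = (2C + 2 + N − H − X) / 2 = (2·7 + 2 + 0 − 6 − 0) / 2 = 5.

5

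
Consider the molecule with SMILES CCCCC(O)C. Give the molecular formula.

C6H14O

Atom tally by fragment:
  CH3 → C:1 H:3
  CH2 → C:1 H:2
  CH2 → C:1 H:2
  CH2 → C:1 H:2
  CH(OH) → C:1 H:2 O:1
  CH3 → C:1 H:3
Element totals:
  C: 6
  H: 14
  O: 1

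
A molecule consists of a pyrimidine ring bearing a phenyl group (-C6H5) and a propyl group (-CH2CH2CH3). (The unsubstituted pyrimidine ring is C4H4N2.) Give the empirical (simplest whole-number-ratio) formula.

C13H14N2

Atom tally by fragment:
  pyrimidine ring core → C:4 H:4 N:2
  (− 2 ring H displaced by substituents)
  + C6H5 → C:6 H:5
  + CH2CH2CH3 → C:3 H:7
Element totals:
  C: 13
  H: 14
  N: 2
Molecular formula: C13H14N2.
gcd of subscripts (13, 14, 2) = 1, so the empirical formula equals the molecular formula.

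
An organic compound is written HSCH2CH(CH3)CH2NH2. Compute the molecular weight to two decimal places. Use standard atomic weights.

Atom tally by fragment:
  HSCH2 → C:1 H:3 S:1
  CH(CH3) → C:2 H:4
  CH2NH2 → C:1 H:4 N:1
Element totals:
  C: 4
  H: 11
  N: 1
  S: 1
Molecular formula: C4H11NS.
  M = 4(12.011) + 11(1.008) + 14.007 + 32.06
    = 48.044 + 11.088 + 14.007 + 32.060 = 105.199

105.20 g/mol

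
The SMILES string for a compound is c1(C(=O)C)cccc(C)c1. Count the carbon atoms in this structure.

9

Atom tally by fragment:
  benzene ring core → C:6 H:6
  (− 2 ring H displaced by substituents)
  + COCH3 → C:2 H:3 O:1
  + CH3 → C:1 H:3
Element totals:
  C: 9
  H: 10
  O: 1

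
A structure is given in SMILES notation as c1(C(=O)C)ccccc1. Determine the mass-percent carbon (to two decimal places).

Atom tally by fragment:
  benzene ring core → C:6 H:6
  (− 1 ring H displaced by substituents)
  + COCH3 → C:2 H:3 O:1
Element totals:
  C: 8
  H: 8
  O: 1
Molecular formula: C8H8O.
Molar mass = 120.151 g/mol.
Mass from C: 8 × 12.011 = 96.088 g/mol.
%C = 96.088 / 120.151 × 100 = 79.97%.

79.97%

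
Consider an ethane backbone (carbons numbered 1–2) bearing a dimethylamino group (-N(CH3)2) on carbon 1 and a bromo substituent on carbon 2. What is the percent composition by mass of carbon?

Atom tally by fragment:
  (CH3)2NCH2 → C:3 H:8 N:1
  CH2Br → C:1 H:2 Br:1
Element totals:
  C: 4
  H: 10
  Br: 1
  N: 1
Molecular formula: C4H10BrN.
Molar mass = 152.035 g/mol.
Mass from C: 4 × 12.011 = 48.044 g/mol.
%C = 48.044 / 152.035 × 100 = 31.60%.

31.60%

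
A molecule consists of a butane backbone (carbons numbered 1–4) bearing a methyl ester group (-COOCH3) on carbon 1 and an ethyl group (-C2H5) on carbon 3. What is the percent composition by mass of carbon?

Atom tally by fragment:
  CH3OOCCH2 → C:3 H:5 O:2
  CH2 → C:1 H:2
  CH(C2H5) → C:3 H:6
  CH3 → C:1 H:3
Element totals:
  C: 8
  H: 16
  O: 2
Molecular formula: C8H16O2.
Molar mass = 144.214 g/mol.
Mass from C: 8 × 12.011 = 96.088 g/mol.
%C = 96.088 / 144.214 × 100 = 66.63%.

66.63%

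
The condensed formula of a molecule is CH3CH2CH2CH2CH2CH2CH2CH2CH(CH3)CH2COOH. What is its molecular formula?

Element totals:
  C: 12
  H: 24
  O: 2

C12H24O2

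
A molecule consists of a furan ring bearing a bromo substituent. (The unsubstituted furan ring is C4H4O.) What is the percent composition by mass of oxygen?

Atom tally by fragment:
  furan ring core → C:4 H:4 O:1
  (− 1 ring H displaced by substituents)
  + Br → Br:1
Element totals:
  C: 4
  H: 3
  Br: 1
  O: 1
Molecular formula: C4H3BrO.
Molar mass = 146.971 g/mol.
Mass from O: 1 × 15.999 = 15.999 g/mol.
%O = 15.999 / 146.971 × 100 = 10.89%.

10.89%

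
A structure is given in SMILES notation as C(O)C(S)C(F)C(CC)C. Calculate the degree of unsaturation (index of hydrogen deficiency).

0

Atom tally by fragment:
  HOCH2 → C:1 H:3 O:1
  CH(SH) → C:1 H:2 S:1
  CH(F) → C:1 H:1 F:1
  CH(C2H5) → C:3 H:6
  CH3 → C:1 H:3
Element totals:
  C: 7
  H: 15
  F: 1
  O: 1
  S: 1
Molecular formula: C7H15FOS.
DoU = (2C + 2 + N − H − X) / 2 = (2·7 + 2 + 0 − 15 − 1) / 2 = 0.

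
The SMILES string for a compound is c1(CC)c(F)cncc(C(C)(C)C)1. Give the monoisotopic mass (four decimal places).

181.1267

Atom tally by fragment:
  pyridine ring core → C:5 H:5 N:1
  (− 3 ring H displaced by substituents)
  + C2H5 → C:2 H:5
  + F → F:1
  + C(CH3)3 → C:4 H:9
Element totals:
  C: 11
  H: 16
  F: 1
  N: 1
Molecular formula: C11H16FN.
  M = 11(12.0) + 16(1.007825) + 18.998403 + 14.003074
    = 132.000000 + 16.125200 + 18.998403 + 14.003074 = 181.126677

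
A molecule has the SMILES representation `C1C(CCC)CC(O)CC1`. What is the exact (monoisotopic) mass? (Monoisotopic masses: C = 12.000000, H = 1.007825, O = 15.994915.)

142.1358

Atom tally by fragment:
  cyclohexane ring core → C:6 H:12
  (− 2 ring H displaced by substituents)
  + CH2CH2CH3 → C:3 H:7
  + OH → O:1 H:1
Element totals:
  C: 9
  H: 18
  O: 1
Molecular formula: C9H18O.
  M = 9(12.0) + 18(1.007825) + 15.994915
    = 108.000000 + 18.140850 + 15.994915 = 142.135765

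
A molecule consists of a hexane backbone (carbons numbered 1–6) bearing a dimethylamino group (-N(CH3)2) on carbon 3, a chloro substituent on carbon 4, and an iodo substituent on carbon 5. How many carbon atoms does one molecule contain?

8

Atom tally by fragment:
  CH3 → C:1 H:3
  CH2 → C:1 H:2
  CH(N(CH3)2) → C:3 H:7 N:1
  CH(Cl) → C:1 H:1 Cl:1
  CH(I) → C:1 H:1 I:1
  CH3 → C:1 H:3
Element totals:
  C: 8
  H: 17
  Cl: 1
  I: 1
  N: 1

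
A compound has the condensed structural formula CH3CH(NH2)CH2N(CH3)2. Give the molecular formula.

Element totals:
  C: 5
  H: 14
  N: 2

C5H14N2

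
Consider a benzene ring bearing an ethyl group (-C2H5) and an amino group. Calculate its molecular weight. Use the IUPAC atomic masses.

Atom tally by fragment:
  benzene ring core → C:6 H:6
  (− 2 ring H displaced by substituents)
  + C2H5 → C:2 H:5
  + NH2 → N:1 H:2
Element totals:
  C: 8
  H: 11
  N: 1
Molecular formula: C8H11N.
  M = 8(12.011) + 11(1.008) + 14.007
    = 96.088 + 11.088 + 14.007 = 121.183

121.18 g/mol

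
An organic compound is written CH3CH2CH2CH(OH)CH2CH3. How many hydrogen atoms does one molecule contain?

14

Atom tally by fragment:
  CH3 → C:1 H:3
  CH2 → C:1 H:2
  CH2 → C:1 H:2
  CH(OH) → C:1 H:2 O:1
  CH2 → C:1 H:2
  CH3 → C:1 H:3
Element totals:
  C: 6
  H: 14
  O: 1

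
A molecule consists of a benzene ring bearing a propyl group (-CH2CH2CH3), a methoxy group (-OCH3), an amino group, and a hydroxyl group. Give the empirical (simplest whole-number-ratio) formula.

C10H15NO2

Atom tally by fragment:
  benzene ring core → C:6 H:6
  (− 4 ring H displaced by substituents)
  + CH2CH2CH3 → C:3 H:7
  + OCH3 → C:1 H:3 O:1
  + NH2 → N:1 H:2
  + OH → O:1 H:1
Element totals:
  C: 10
  H: 15
  N: 1
  O: 2
Molecular formula: C10H15NO2.
gcd of subscripts (10, 15, 1, 2) = 1, so the empirical formula equals the molecular formula.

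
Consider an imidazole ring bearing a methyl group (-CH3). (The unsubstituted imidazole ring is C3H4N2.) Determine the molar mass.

Atom tally by fragment:
  imidazole ring core → C:3 H:4 N:2
  (− 1 ring H displaced by substituents)
  + CH3 → C:1 H:3
Element totals:
  C: 4
  H: 6
  N: 2
Molecular formula: C4H6N2.
  M = 4(12.011) + 6(1.008) + 2(14.007)
    = 48.044 + 6.048 + 28.014 = 82.106

82.11 g/mol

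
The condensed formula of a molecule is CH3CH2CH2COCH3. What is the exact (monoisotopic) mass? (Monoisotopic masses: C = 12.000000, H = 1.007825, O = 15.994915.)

Element totals:
  C: 5
  H: 10
  O: 1
Molecular formula: C5H10O.
  M = 5(12.0) + 10(1.007825) + 15.994915
    = 60.000000 + 10.078250 + 15.994915 = 86.073165

86.0732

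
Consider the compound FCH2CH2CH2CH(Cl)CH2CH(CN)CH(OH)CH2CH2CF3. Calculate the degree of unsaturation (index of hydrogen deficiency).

Element totals:
  C: 11
  H: 16
  Cl: 1
  F: 4
  N: 1
  O: 1
Molecular formula: C11H16ClF4NO.
DoU = (2C + 2 + N − H − X) / 2 = (2·11 + 2 + 1 − 16 − 5) / 2 = 2.

2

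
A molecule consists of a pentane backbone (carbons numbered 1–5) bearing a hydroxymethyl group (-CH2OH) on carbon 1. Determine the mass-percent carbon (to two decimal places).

Atom tally by fragment:
  HOCH2CH2 → C:2 H:5 O:1
  CH2 → C:1 H:2
  CH2 → C:1 H:2
  CH2 → C:1 H:2
  CH3 → C:1 H:3
Element totals:
  C: 6
  H: 14
  O: 1
Molecular formula: C6H14O.
Molar mass = 102.177 g/mol.
Mass from C: 6 × 12.011 = 72.066 g/mol.
%C = 72.066 / 102.177 × 100 = 70.53%.

70.53%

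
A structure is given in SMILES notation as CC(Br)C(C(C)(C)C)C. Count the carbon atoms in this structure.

Atom tally by fragment:
  CH3 → C:1 H:3
  CH(Br) → C:1 H:1 Br:1
  CH(C(CH3)3) → C:5 H:10
  CH3 → C:1 H:3
Element totals:
  C: 8
  H: 17
  Br: 1

8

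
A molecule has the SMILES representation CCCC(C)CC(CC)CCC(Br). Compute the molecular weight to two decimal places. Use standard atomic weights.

Atom tally by fragment:
  CH3 → C:1 H:3
  CH2 → C:1 H:2
  CH2 → C:1 H:2
  CH(CH3) → C:2 H:4
  CH2 → C:1 H:2
  CH(C2H5) → C:3 H:6
  CH2 → C:1 H:2
  CH2 → C:1 H:2
  CH2Br → C:1 H:2 Br:1
Element totals:
  C: 12
  H: 25
  Br: 1
Molecular formula: C12H25Br.
  M = 12(12.011) + 25(1.008) + 79.904
    = 144.132 + 25.200 + 79.904 = 249.236

249.24 g/mol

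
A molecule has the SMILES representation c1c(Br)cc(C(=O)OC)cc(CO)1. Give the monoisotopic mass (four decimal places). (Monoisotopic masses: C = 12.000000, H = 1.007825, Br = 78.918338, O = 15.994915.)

243.9735

Atom tally by fragment:
  benzene ring core → C:6 H:6
  (− 3 ring H displaced by substituents)
  + Br → Br:1
  + COOCH3 → C:2 H:3 O:2
  + CH2OH → C:1 H:3 O:1
Element totals:
  C: 9
  H: 9
  Br: 1
  O: 3
Molecular formula: C9H9BrO3.
  M = 9(12.0) + 9(1.007825) + 78.918338 + 3(15.994915)
    = 108.000000 + 9.070425 + 78.918338 + 47.984745 = 243.973508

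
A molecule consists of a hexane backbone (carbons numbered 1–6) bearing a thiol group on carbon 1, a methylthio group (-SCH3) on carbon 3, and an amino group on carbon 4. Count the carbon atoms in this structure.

Atom tally by fragment:
  HSCH2 → C:1 H:3 S:1
  CH2 → C:1 H:2
  CH(SCH3) → C:2 H:4 S:1
  CH(NH2) → C:1 H:3 N:1
  CH2 → C:1 H:2
  CH3 → C:1 H:3
Element totals:
  C: 7
  H: 17
  N: 1
  S: 2

7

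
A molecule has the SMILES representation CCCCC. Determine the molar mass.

72.15 g/mol

Atom tally by fragment:
  CH3 → C:1 H:3
  CH2 → C:1 H:2
  CH2 → C:1 H:2
  CH2 → C:1 H:2
  CH3 → C:1 H:3
Element totals:
  C: 5
  H: 12
Molecular formula: C5H12.
  M = 5(12.011) + 12(1.008)
    = 60.055 + 12.096 = 72.151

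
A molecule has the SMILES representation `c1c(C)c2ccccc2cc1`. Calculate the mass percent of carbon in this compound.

Atom tally by fragment:
  naphthalene ring system core → C:10 H:8
  (− 1 ring H displaced by substituents)
  + CH3 → C:1 H:3
Element totals:
  C: 11
  H: 10
Molecular formula: C11H10.
Molar mass = 142.201 g/mol.
Mass from C: 11 × 12.011 = 132.121 g/mol.
%C = 132.121 / 142.201 × 100 = 92.91%.

92.91%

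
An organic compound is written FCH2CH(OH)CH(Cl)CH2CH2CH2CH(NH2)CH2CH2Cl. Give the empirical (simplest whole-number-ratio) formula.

Atom tally by fragment:
  FCH2 → C:1 H:2 F:1
  CH(OH) → C:1 H:2 O:1
  CH(Cl) → C:1 H:1 Cl:1
  CH2 → C:1 H:2
  CH2 → C:1 H:2
  CH2 → C:1 H:2
  CH(NH2) → C:1 H:3 N:1
  CH2 → C:1 H:2
  CH2Cl → C:1 H:2 Cl:1
Element totals:
  C: 9
  H: 18
  Cl: 2
  F: 1
  N: 1
  O: 1
Molecular formula: C9H18Cl2FNO.
gcd of subscripts (9, 2, 1, 18, 1, 1) = 1, so the empirical formula equals the molecular formula.

C9H18Cl2FNO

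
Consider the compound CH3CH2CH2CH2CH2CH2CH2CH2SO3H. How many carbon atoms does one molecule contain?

8

Atom tally by fragment:
  CH3 → C:1 H:3
  CH2 → C:1 H:2
  CH2 → C:1 H:2
  CH2 → C:1 H:2
  CH2 → C:1 H:2
  CH2 → C:1 H:2
  CH2 → C:1 H:2
  CH2SO3H → C:1 H:3 S:1 O:3
Element totals:
  C: 8
  H: 18
  O: 3
  S: 1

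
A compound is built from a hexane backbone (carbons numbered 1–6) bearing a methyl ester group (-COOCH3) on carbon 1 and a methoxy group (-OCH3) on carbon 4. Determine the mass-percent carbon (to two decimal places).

62.04%

Atom tally by fragment:
  CH3OOCCH2 → C:3 H:5 O:2
  CH2 → C:1 H:2
  CH2 → C:1 H:2
  CH(OCH3) → C:2 H:4 O:1
  CH2 → C:1 H:2
  CH3 → C:1 H:3
Element totals:
  C: 9
  H: 18
  O: 3
Molecular formula: C9H18O3.
Molar mass = 174.240 g/mol.
Mass from C: 9 × 12.011 = 108.099 g/mol.
%C = 108.099 / 174.240 × 100 = 62.04%.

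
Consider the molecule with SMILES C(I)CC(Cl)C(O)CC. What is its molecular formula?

C6H12ClIO

Atom tally by fragment:
  ICH2 → C:1 H:2 I:1
  CH2 → C:1 H:2
  CH(Cl) → C:1 H:1 Cl:1
  CH(OH) → C:1 H:2 O:1
  CH2 → C:1 H:2
  CH3 → C:1 H:3
Element totals:
  C: 6
  H: 12
  Cl: 1
  I: 1
  O: 1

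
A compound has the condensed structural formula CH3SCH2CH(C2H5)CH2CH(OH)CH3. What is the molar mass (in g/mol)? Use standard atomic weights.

Atom tally by fragment:
  CH3SCH2 → C:2 H:5 S:1
  CH(C2H5) → C:3 H:6
  CH2 → C:1 H:2
  CH(OH) → C:1 H:2 O:1
  CH3 → C:1 H:3
Element totals:
  C: 8
  H: 18
  O: 1
  S: 1
Molecular formula: C8H18OS.
  M = 8(12.011) + 18(1.008) + 15.999 + 32.06
    = 96.088 + 18.144 + 15.999 + 32.060 = 162.291

162.29 g/mol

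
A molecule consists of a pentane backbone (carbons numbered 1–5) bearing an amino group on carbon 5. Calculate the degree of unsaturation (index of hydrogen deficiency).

Atom tally by fragment:
  CH3 → C:1 H:3
  CH2 → C:1 H:2
  CH2 → C:1 H:2
  CH2 → C:1 H:2
  CH2NH2 → C:1 H:4 N:1
Element totals:
  C: 5
  H: 13
  N: 1
Molecular formula: C5H13N.
DoU = (2C + 2 + N − H − X) / 2 = (2·5 + 2 + 1 − 13 − 0) / 2 = 0.

0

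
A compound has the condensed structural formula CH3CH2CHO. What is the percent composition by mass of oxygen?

27.55%

Atom tally by fragment:
  CH3 → C:1 H:3
  CH2CHO → C:2 H:3 O:1
Element totals:
  C: 3
  H: 6
  O: 1
Molecular formula: C3H6O.
Molar mass = 58.080 g/mol.
Mass from O: 1 × 15.999 = 15.999 g/mol.
%O = 15.999 / 58.080 × 100 = 27.55%.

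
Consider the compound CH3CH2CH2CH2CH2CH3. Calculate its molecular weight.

Atom tally by fragment:
  CH3 → C:1 H:3
  CH2 → C:1 H:2
  CH2 → C:1 H:2
  CH2 → C:1 H:2
  CH2 → C:1 H:2
  CH3 → C:1 H:3
Element totals:
  C: 6
  H: 14
Molecular formula: C6H14.
  M = 6(12.011) + 14(1.008)
    = 72.066 + 14.112 = 86.178

86.18 g/mol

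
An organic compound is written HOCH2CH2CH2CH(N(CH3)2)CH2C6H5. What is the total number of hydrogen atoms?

Atom tally by fragment:
  HOCH2CH2 → C:2 H:5 O:1
  CH2 → C:1 H:2
  CH(N(CH3)2) → C:3 H:7 N:1
  CH2C6H5 → C:7 H:7
Element totals:
  C: 13
  H: 21
  N: 1
  O: 1

21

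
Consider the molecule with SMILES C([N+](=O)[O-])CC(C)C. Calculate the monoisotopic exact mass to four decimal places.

Atom tally by fragment:
  O2NCH2 → C:1 H:2 N:1 O:2
  CH2 → C:1 H:2
  CH(CH3) → C:2 H:4
  CH3 → C:1 H:3
Element totals:
  C: 5
  H: 11
  N: 1
  O: 2
Molecular formula: C5H11NO2.
  M = 5(12.0) + 11(1.007825) + 14.003074 + 2(15.994915)
    = 60.000000 + 11.086075 + 14.003074 + 31.989830 = 117.078979

117.0790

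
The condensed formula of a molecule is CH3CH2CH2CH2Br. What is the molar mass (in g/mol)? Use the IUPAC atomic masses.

137.02 g/mol

Atom tally by fragment:
  CH3 → C:1 H:3
  CH2 → C:1 H:2
  CH2 → C:1 H:2
  CH2Br → C:1 H:2 Br:1
Element totals:
  C: 4
  H: 9
  Br: 1
Molecular formula: C4H9Br.
  M = 4(12.011) + 9(1.008) + 79.904
    = 48.044 + 9.072 + 79.904 = 137.020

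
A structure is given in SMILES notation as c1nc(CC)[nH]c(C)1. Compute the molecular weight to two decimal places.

Atom tally by fragment:
  imidazole ring core → C:3 H:4 N:2
  (− 2 ring H displaced by substituents)
  + C2H5 → C:2 H:5
  + CH3 → C:1 H:3
Element totals:
  C: 6
  H: 10
  N: 2
Molecular formula: C6H10N2.
  M = 6(12.011) + 10(1.008) + 2(14.007)
    = 72.066 + 10.080 + 28.014 = 110.160

110.16 g/mol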